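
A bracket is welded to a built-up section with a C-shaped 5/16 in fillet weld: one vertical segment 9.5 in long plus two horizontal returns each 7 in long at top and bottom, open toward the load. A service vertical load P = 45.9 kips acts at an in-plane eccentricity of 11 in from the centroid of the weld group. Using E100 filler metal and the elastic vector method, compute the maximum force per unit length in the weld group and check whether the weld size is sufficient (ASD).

E100XX → F_EXX = 100 ksi.
Total weld length L_w = 23.5 in. Treat welds as unit-width lines.
Centroid: x̄ = 2×7×3.5 / 23.5 = 2.085 in from the vertical weld.
Polar moment about centroid: J = I_x + I_y = [9.5³/12 + 2×7×4.75²] + [9.5×2.085² + 2(7³/12 + 7×1.415²)] = 513.8 in³.
Direct shear f_v = P/L_w = 45.9 / 23.5 = 1.953 kip/in (vertical).
Torsion M = P·e = 45.9 × 11 = 504.9 kip·in.
Critical point at (x, y) = (4.915, 4.75) from centroid. f_tx = M·y/J = 4.668 kip/in; f_ty = M·x/J = 4.83 kip/in.
Resultant f_max = √[f_tx² + (f_v + f_ty)²] = √[4.668² + (1.953 + 4.83)²] = 8.234 kip/in.
Capacity per unit length: r_n/Ω = (1/2.0) × 0.6 × 100 × (0.707 × 0.3125) = 6.628 kip/in.
8.234 > 6.628 → NOT adequate.

f_max ≈ 8.23 kip/in; NOT adequate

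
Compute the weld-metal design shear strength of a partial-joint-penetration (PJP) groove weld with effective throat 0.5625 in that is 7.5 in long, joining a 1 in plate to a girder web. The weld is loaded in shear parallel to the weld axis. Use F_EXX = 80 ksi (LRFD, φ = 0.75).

Effective throat (given) t_e = 0.5625 in.
A_we = 0.5625 × 7.5 = 4.219 in².
F_nw = 0.6 F_EXX = 48 ksi.
φR_n = 0.75 × 48 × 4.219 = 151.9 kips.

φR_n ≈ 152 kips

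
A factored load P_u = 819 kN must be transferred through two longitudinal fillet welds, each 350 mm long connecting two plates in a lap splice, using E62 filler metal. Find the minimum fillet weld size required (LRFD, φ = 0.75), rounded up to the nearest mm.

w = 6 mm

E62XX → F_EXX = 620 MPa.
Total weld length L = 700 mm.
Required throat t_e = P_u / (φ × 0.6 F_EXX × L) = 819 / (0.75 × 0.6 × 620 × 700 × 10⁻³) = 4.194 mm.
Required leg w = t_e / 0.707 = 5.931 mm → use 6 mm.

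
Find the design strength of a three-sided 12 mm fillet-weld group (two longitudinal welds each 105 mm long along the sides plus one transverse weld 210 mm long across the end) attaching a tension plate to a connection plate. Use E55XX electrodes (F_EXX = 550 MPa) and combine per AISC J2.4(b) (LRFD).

t_e = 0.707 × 12 = 8.484 mm.
R_nwl = 0.6 × 550 × 8.484 × 210 × 10⁻³ = 587.9 kN (longitudinal, 2 welds).
R_nwt = 0.6 × 550 × 8.484 × 210 × 10⁻³ = 587.9 kN (transverse, base value).
(i) R_nwl + R_nwt = 1176 kN; (ii) 0.85 R_nwl + 1.5 R_nwt = 1382 kN.
R_n = max = 1382 kN [governs: (ii)]; φR_n = 1036 kN.

φR_n ≈ 1040 kN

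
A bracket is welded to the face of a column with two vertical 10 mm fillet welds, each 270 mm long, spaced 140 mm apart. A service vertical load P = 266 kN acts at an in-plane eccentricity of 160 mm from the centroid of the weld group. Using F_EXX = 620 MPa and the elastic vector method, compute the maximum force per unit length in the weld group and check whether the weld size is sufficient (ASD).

Total weld length L_w = 540 mm. Treat welds as unit-width lines.
Polar moment about centroid: J = 2[d³/12 + d(b/2)²] = 2[270³/12 + 270×70²] = 5926000 mm³.
Direct shear f_v = P/L_w = 266×10³ / 540 = 492.6 N/mm (vertical).
Torsion M = P·e = 266×10³ × 160 = 42560000 N·mm.
Critical point at (x, y) = (70, 135) from centroid. f_tx = M·y/J = 969.5 N/mm; f_ty = M·x/J = 502.7 N/mm.
Resultant f_max = √[f_tx² + (f_v + f_ty)²] = √[969.5² + (492.6 + 502.7)²] = 1389 N/mm.
Capacity per unit length: r_n/Ω = (1/2.0) × 0.6 × 620 × (0.707 × 10) = 1315 N/mm.
1389 > 1315 → NOT adequate.

f_max ≈ 1390 N/mm; NOT adequate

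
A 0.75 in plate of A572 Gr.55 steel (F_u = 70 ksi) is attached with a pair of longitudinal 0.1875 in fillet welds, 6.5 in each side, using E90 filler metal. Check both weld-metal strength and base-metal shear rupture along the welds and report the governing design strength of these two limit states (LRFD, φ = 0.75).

E90XX → F_EXX = 90 ksi.
t_e = 0.707 × 0.1875 = 0.1326 in; L = 13 in.
Weld metal: φR_n = 0.75 × 0.6 × 90 × 0.1326 × 13 = 69.79 kip.
Base metal (shear rupture): φR_n = 0.75 × 0.6 × 70 × 0.75 × 13 = 307.1 kip.
Governing: weld metal.

φR_n ≈ 69.8 kip (weld metal governs)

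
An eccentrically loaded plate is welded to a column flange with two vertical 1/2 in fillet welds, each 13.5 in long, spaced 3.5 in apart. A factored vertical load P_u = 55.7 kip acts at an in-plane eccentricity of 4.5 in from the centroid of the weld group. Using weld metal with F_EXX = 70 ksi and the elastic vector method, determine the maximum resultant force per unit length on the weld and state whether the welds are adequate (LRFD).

Total weld length L_w = 27 in. Treat welds as unit-width lines.
Polar moment about centroid: J = 2[d³/12 + d(b/2)²] = 2[13.5³/12 + 13.5×1.75²] = 492.8 in³.
Direct shear f_v = P/L_w = 55.7 / 27 = 2.063 kip/in (vertical).
Torsion M = P·e = 55.7 × 4.5 = 250.65 kip·in.
Critical point at (x, y) = (1.75, 6.75) from centroid. f_tx = M·y/J = 3.434 kip/in; f_ty = M·x/J = 0.8902 kip/in.
Resultant f_max = √[f_tx² + (f_v + f_ty)²] = √[3.434² + (2.063 + 0.8902)²] = 4.529 kip/in.
Capacity per unit length: φr_n = 0.75 × 0.6 × 70 × (0.707 × 0.5) = 11.14 kip/in.
4.529 ≤ 11.14 → adequate.

f_max ≈ 4.53 kip/in; adequate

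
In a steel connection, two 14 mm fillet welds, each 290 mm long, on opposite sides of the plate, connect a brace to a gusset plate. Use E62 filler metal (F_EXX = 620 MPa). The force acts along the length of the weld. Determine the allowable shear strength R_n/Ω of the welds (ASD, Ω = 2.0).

R_n/Ω ≈ 1070 kN

Effective throat t_e = 0.707 × 14 = 9.898 mm.
Total length L = 580 mm; A_we = 9.898 × 580 = 5741 mm².
F_nw = 0.6 F_EXX = 0.6 × 620 = 372 MPa.
R_n = 372 × 5741 × 10⁻³ = 2136 kN; R_n/Ω = 2136/2.0 = 1068 kN.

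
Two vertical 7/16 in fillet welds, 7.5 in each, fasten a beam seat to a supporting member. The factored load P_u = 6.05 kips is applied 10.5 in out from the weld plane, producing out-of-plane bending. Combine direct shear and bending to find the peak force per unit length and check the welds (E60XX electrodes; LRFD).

f_max ≈ 3.41 kip/in; adequate

E60XX → F_EXX = 60 ksi.
L_w = 2 × 7.5 = 15 in; section modulus (unit throat) S = 2 × L²/6 = 18.75 in².
Direct shear f_v = P/L_w = 6.05/15 = 0.4033 kip/in.
Moment M = P × e = 6.05 × 10.5 = 63.525 kip·in; bending f_b = M/S = 3.388 kip/in.
f_max = √(f_v² + f_b²) = √(0.4033² + 3.388²) = 3.412 kip/in.
φr_n = 0.75 × 0.6 × 60 × (0.707 × 0.4375) = 8.351 kip/in → adequate.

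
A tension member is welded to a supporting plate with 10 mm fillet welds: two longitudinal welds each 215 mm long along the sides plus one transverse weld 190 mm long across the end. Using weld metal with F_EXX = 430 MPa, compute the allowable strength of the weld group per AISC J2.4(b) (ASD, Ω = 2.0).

t_e = 0.707 × 10 = 7.07 mm.
R_nwl = 0.6 × 430 × 7.07 × 430 × 10⁻³ = 784.3 kN (longitudinal, 2 welds).
R_nwt = 0.6 × 430 × 7.07 × 190 × 10⁻³ = 346.6 kN (transverse, base value).
(i) R_nwl + R_nwt = 1131 kN; (ii) 0.85 R_nwl + 1.5 R_nwt = 1187 kN.
R_n = max = 1187 kN [governs: (ii)]; R_n/Ω = 593.3 kN.

R_n/Ω ≈ 593 kN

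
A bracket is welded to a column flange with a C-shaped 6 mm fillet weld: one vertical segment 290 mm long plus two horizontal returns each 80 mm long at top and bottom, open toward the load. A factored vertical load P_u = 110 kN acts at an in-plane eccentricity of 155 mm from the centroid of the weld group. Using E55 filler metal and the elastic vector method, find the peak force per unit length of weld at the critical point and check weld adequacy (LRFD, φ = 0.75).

E55XX → F_EXX = 550 MPa.
Total weld length L_w = 450 mm. Treat welds as unit-width lines.
Centroid: x̄ = 2×80×40 / 450 = 14.22 mm from the vertical weld.
Polar moment about centroid: J = I_x + I_y = [290³/12 + 2×80×145²] + [290×14.22² + 2(80³/12 + 80×25.78²)] = 5647000 mm³.
Direct shear f_v = P/L_w = 110×10³ / 450 = 244.4 N/mm (vertical).
Torsion M = P·e = 110×10³ × 155 = 17050000 N·mm.
Critical point at (x, y) = (65.78, 145) from centroid. f_tx = M·y/J = 437.8 N/mm; f_ty = M·x/J = 198.6 N/mm.
Resultant f_max = √[f_tx² + (f_v + f_ty)²] = √[437.8² + (244.4 + 198.6)²] = 622.9 N/mm.
Capacity per unit length: φr_n = 0.75 × 0.6 × 550 × (0.707 × 6) = 1050 N/mm.
622.9 ≤ 1050 → adequate.

f_max ≈ 623 N/mm; adequate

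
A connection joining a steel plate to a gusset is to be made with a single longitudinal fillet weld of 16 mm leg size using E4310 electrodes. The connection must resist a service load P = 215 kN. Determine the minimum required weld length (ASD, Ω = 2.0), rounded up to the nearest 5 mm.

L = 150 mm

E43XX → F_EXX = 430 MPa.
Throat t_e = 0.707 × 16 = 11.31 mm.
r_n/Ω = (0.6 × 430 × 11.31) / 2.0 = 1459 N/mm = 1.459 kN/mm.
L_req = P / (r_n/Ω) = 215 / 1.459 = 147.3 mm total.
Round up → use L = 150 mm.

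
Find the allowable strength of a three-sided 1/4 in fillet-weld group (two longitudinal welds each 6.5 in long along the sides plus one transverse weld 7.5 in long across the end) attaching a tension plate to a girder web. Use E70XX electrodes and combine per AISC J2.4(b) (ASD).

E70XX → F_EXX = 70 ksi.
t_e = 0.707 × 0.25 = 0.1767 in.
R_nwl = 0.6 × 70 × 0.1767 × 13 = 96.51 kip (longitudinal, 2 welds).
R_nwt = 0.6 × 70 × 0.1767 × 7.5 = 55.68 kip (transverse, base value).
(i) R_nwl + R_nwt = 152.2 kip; (ii) 0.85 R_nwl + 1.5 R_nwt = 165.5 kip.
R_n = max = 165.5 kip [governs: (ii)]; R_n/Ω = 82.77 kip.

R_n/Ω ≈ 82.8 kip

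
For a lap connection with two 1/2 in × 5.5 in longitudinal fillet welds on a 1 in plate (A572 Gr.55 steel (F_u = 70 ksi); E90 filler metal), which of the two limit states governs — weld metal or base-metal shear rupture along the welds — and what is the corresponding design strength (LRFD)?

φR_n ≈ 157 kips (weld metal governs)

E90XX → F_EXX = 90 ksi.
t_e = 0.707 × 0.5 = 0.3535 in; L = 11 in.
Weld metal: φR_n = 0.75 × 0.6 × 90 × 0.3535 × 11 = 157.5 kips.
Base metal (shear rupture): φR_n = 0.75 × 0.6 × 70 × 1 × 11 = 346.5 kips.
Governing: weld metal.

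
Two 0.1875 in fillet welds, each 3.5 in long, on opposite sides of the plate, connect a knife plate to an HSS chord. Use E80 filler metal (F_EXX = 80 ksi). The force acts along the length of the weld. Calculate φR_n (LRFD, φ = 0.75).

Effective throat t_e = 0.707 × 0.1875 = 0.1326 in.
Total length L = 7 in; A_we = 0.1326 × 7 = 0.9279 in².
F_nw = 0.6 F_EXX = 0.6 × 80 = 48 ksi.
φR_n = 0.75 × 48 × 0.9279 = 33.41 kip.

φR_n ≈ 33.4 kip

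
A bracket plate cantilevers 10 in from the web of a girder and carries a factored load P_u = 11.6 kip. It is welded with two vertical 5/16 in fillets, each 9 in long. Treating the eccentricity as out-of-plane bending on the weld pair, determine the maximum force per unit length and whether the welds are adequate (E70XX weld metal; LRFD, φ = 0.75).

E70XX → F_EXX = 70 ksi.
L_w = 2 × 9 = 18 in; section modulus (unit throat) S = 2 × L²/6 = 27 in².
Direct shear f_v = P/L_w = 11.6/18 = 0.6444 kip/in.
Moment M = P × e = 11.6 × 10 = 116 kip·in; bending f_b = M/S = 4.296 kip/in.
f_max = √(f_v² + f_b²) = √(0.6444² + 4.296²) = 4.344 kip/in.
φr_n = 0.75 × 0.6 × 70 × (0.707 × 0.3125) = 6.96 kip/in → adequate.

f_max ≈ 4.34 kip/in; adequate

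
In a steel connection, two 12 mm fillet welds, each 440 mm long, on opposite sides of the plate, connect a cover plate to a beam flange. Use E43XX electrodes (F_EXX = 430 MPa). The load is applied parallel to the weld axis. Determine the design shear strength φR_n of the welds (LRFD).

Effective throat t_e = 0.707 × 12 = 8.484 mm.
Total length L = 880 mm; A_we = 8.484 × 880 = 7466 mm².
F_nw = 0.6 F_EXX = 0.6 × 430 = 258 MPa.
φR_n = 0.75 × 258 × 7466 × 10⁻³ = 1445 kN.

φR_n ≈ 1440 kN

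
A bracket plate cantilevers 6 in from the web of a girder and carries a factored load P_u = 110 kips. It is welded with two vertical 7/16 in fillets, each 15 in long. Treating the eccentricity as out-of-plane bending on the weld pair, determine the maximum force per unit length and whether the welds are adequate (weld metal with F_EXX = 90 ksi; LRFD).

L_w = 2 × 15 = 30 in; section modulus (unit throat) S = 2 × L²/6 = 75 in².
Direct shear f_v = P/L_w = 110/30 = 3.667 kip/in.
Moment M = P × e = 110 × 6 = 660 kip·in; bending f_b = M/S = 8.8 kip/in.
f_max = √(f_v² + f_b²) = √(3.667² + 8.8²) = 9.533 kip/in.
φr_n = 0.75 × 0.6 × 90 × (0.707 × 0.4375) = 12.53 kip/in → adequate.

f_max ≈ 9.53 kip/in; adequate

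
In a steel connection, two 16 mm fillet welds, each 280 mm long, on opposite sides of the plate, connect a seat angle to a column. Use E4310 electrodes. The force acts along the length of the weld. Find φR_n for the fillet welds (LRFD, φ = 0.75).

φR_n ≈ 1230 kN

E43XX → F_EXX = 430 MPa.
Effective throat t_e = 0.707 × 16 = 11.31 mm.
Total length L = 560 mm; A_we = 11.31 × 560 = 6335 mm².
F_nw = 0.6 F_EXX = 0.6 × 430 = 258 MPa.
φR_n = 0.75 × 258 × 6335 × 10⁻³ = 1226 kN.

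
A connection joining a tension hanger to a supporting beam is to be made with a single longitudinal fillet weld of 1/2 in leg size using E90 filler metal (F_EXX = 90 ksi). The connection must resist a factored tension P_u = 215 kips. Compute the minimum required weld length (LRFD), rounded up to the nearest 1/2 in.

Throat t_e = 0.707 × 0.5 = 0.3535 in.
φr_n = 0.75 × 0.6 × 90 × 0.3535 = 14.32 kips/in.
L_req = P_u / φr_n = 215 / 14.32 = 15.02 in total.
Round up → use L = 15.5 in.

L = 15.5 in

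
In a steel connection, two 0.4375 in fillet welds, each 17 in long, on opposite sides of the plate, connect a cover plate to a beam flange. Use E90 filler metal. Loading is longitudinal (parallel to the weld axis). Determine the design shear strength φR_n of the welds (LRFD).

E90XX → F_EXX = 90 ksi.
Effective throat t_e = 0.707 × 0.4375 = 0.3093 in.
Total length L = 34 in; A_we = 0.3093 × 34 = 10.52 in².
F_nw = 0.6 F_EXX = 0.6 × 90 = 54 ksi.
φR_n = 0.75 × 54 × 10.52 = 425.9 kips.

φR_n ≈ 426 kips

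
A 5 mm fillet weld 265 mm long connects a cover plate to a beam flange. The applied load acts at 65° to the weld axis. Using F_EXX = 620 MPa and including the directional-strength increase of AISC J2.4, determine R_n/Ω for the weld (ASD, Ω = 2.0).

t_e = 0.707 × 5 = 3.535 mm; A_we = 3.535 × 265 = 936.8 mm².
Directional factor: 1.0 + 0.5 sin^1.5(65°) = 1.431.
F_nw = 0.6 × 620 × 1.431 = 532.5 MPa.
R_n/Ω = (532.5 × 936.8) / 2.0 × 10⁻³ = 249.4 kN.

R_n/Ω ≈ 249 kN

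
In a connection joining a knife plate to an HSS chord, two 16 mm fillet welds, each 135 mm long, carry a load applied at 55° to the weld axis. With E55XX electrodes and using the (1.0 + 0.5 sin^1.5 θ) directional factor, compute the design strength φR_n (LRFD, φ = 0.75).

φR_n ≈ 1040 kN

E55XX → F_EXX = 550 MPa.
t_e = 0.707 × 16 = 11.31 mm; A_we = 11.31 × 270 = 3054 mm².
Directional factor: 1.0 + 0.5 sin^1.5(55°) = 1.371.
F_nw = 0.6 × 550 × 1.371 = 452.3 MPa.
φR_n = 0.75 × 452.3 × 3054 × 10⁻³ = 1036 kN.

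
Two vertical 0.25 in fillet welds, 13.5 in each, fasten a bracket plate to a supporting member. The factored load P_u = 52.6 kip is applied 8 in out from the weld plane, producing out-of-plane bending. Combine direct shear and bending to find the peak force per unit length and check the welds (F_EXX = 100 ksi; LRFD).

L_w = 2 × 13.5 = 27 in; section modulus (unit throat) S = 2 × L²/6 = 60.75 in².
Direct shear f_v = P/L_w = 52.6/27 = 1.948 kip/in.
Moment M = P × e = 52.6 × 8 = 420.8 kip·in; bending f_b = M/S = 6.927 kip/in.
f_max = √(f_v² + f_b²) = √(1.948² + 6.927²) = 7.195 kip/in.
φr_n = 0.75 × 0.6 × 100 × (0.707 × 0.25) = 7.954 kip/in → adequate.

f_max ≈ 7.2 kip/in; adequate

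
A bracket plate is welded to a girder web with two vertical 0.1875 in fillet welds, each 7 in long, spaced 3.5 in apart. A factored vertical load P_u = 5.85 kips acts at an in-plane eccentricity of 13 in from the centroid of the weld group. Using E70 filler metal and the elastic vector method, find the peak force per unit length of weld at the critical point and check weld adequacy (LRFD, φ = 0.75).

f_max ≈ 3.18 kip/in; adequate

E70XX → F_EXX = 70 ksi.
Total weld length L_w = 14 in. Treat welds as unit-width lines.
Polar moment about centroid: J = 2[d³/12 + d(b/2)²] = 2[7³/12 + 7×1.75²] = 100 in³.
Direct shear f_v = P/L_w = 5.85 / 14 = 0.4179 kip/in (vertical).
Torsion M = P·e = 5.85 × 13 = 76.05 kip·in.
Critical point at (x, y) = (1.75, 3.5) from centroid. f_tx = M·y/J = 2.661 kip/in; f_ty = M·x/J = 1.33 kip/in.
Resultant f_max = √[f_tx² + (f_v + f_ty)²] = √[2.661² + (0.4179 + 1.33)²] = 3.184 kip/in.
Capacity per unit length: φr_n = 0.75 × 0.6 × 70 × (0.707 × 0.1875) = 4.176 kip/in.
3.184 ≤ 4.176 → adequate.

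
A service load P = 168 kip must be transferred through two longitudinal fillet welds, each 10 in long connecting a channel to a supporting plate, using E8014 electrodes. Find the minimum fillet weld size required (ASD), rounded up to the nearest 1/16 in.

E80XX → F_EXX = 80 ksi.
Total weld length L = 20 in.
Required throat t_e = P × Ω / (0.6 F_EXX × L) = 168 × 2.0 / (0.6 × 80 × 20) = 0.35 in.
Required leg w = t_e / 0.707 = 0.495 in → use 1/2 in.

w = 1/2 in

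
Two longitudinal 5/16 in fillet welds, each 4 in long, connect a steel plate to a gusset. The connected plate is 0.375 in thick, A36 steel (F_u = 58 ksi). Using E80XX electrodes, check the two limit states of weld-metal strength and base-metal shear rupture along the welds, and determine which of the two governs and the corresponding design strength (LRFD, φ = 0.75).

φR_n ≈ 63.6 kip (weld metal governs)

E80XX → F_EXX = 80 ksi.
t_e = 0.707 × 0.3125 = 0.2209 in; L = 8 in.
Weld metal: φR_n = 0.75 × 0.6 × 80 × 0.2209 × 8 = 63.63 kip.
Base metal (shear rupture): φR_n = 0.75 × 0.6 × 58 × 0.375 × 8 = 78.3 kip.
Governing: weld metal.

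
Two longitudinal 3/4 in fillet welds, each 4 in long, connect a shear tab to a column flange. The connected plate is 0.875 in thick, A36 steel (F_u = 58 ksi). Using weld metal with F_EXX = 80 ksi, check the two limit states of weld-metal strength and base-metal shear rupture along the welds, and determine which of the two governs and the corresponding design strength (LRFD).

φR_n ≈ 153 kips (weld metal governs)

t_e = 0.707 × 0.75 = 0.5302 in; L = 8 in.
Weld metal: φR_n = 0.75 × 0.6 × 80 × 0.5302 × 8 = 152.7 kips.
Base metal (shear rupture): φR_n = 0.75 × 0.6 × 58 × 0.875 × 8 = 182.7 kips.
Governing: weld metal.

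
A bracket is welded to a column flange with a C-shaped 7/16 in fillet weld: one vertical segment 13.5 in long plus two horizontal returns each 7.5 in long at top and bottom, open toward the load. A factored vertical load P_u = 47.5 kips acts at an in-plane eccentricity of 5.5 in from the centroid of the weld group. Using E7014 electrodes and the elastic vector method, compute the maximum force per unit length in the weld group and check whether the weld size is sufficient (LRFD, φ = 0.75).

E70XX → F_EXX = 70 ksi.
Total weld length L_w = 28.5 in. Treat welds as unit-width lines.
Centroid: x̄ = 2×7.5×3.75 / 28.5 = 1.974 in from the vertical weld.
Polar moment about centroid: J = I_x + I_y = [13.5³/12 + 2×7.5×6.75²] + [13.5×1.974² + 2(7.5³/12 + 7.5×1.776²)] = 1059 in³.
Direct shear f_v = P/L_w = 47.5 / 28.5 = 1.667 kip/in (vertical).
Torsion M = P·e = 47.5 × 5.5 = 261.25 kip·in.
Critical point at (x, y) = (5.526, 6.75) from centroid. f_tx = M·y/J = 1.666 kip/in; f_ty = M·x/J = 1.364 kip/in.
Resultant f_max = √[f_tx² + (f_v + f_ty)²] = √[1.666² + (1.667 + 1.364)²] = 3.458 kip/in.
Capacity per unit length: φr_n = 0.75 × 0.6 × 70 × (0.707 × 0.4375) = 9.743 kip/in.
3.458 ≤ 9.743 → adequate.

f_max ≈ 3.46 kip/in; adequate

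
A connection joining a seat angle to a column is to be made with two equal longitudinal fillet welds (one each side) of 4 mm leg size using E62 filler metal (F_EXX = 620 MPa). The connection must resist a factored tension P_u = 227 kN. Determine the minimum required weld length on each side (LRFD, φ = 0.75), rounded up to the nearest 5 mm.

Throat t_e = 0.707 × 4 = 2.828 mm.
φr_n = 0.75 × 0.6 × 620 × 2.828 × 10⁻³ = 0.789 kN/mm.
L_req = P_u / φr_n = 227 / 0.789 = 287.7 mm total.
Per side: 287.7 / 2 = 143.9 mm.
Round up → use L = 145 mm on each side.

L = 145 mm on each side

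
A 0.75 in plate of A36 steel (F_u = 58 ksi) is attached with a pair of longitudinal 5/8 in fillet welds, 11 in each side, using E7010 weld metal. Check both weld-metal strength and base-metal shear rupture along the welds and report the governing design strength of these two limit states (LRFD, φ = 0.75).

E70XX → F_EXX = 70 ksi.
t_e = 0.707 × 0.625 = 0.4419 in; L = 22 in.
Weld metal: φR_n = 0.75 × 0.6 × 70 × 0.4419 × 22 = 306.2 kip.
Base metal (shear rupture): φR_n = 0.75 × 0.6 × 58 × 0.75 × 22 = 430.6 kip.
Governing: weld metal.

φR_n ≈ 306 kip (weld metal governs)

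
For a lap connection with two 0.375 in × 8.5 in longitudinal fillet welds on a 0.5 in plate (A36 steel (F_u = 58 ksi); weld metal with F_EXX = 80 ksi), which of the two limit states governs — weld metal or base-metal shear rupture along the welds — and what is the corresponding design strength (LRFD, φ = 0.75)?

φR_n ≈ 162 kip (weld metal governs)

t_e = 0.707 × 0.375 = 0.2651 in; L = 17 in.
Weld metal: φR_n = 0.75 × 0.6 × 80 × 0.2651 × 17 = 162.3 kip.
Base metal (shear rupture): φR_n = 0.75 × 0.6 × 58 × 0.5 × 17 = 221.8 kip.
Governing: weld metal.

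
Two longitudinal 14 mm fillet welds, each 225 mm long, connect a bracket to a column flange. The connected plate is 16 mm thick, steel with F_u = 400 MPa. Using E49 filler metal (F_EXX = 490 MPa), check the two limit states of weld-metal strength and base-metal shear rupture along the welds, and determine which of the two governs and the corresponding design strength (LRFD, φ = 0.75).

t_e = 0.707 × 14 = 9.898 mm; L = 450 mm.
Weld metal: φR_n = 0.75 × 0.6 × 490 × 9.898 × 450 × 10⁻³ = 982.1 kN.
Base metal (shear rupture): φR_n = 0.75 × 0.6 × 400 × 16 × 450 × 10⁻³ = 1296 kN.
Governing: weld metal.

φR_n ≈ 982 kN (weld metal governs)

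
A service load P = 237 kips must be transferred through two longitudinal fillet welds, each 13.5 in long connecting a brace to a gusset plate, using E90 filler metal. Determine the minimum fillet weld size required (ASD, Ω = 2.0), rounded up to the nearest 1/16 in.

E90XX → F_EXX = 90 ksi.
Total weld length L = 27 in.
Required throat t_e = P × Ω / (0.6 F_EXX × L) = 237 × 2.0 / (0.6 × 90 × 27) = 0.3251 in.
Required leg w = t_e / 0.707 = 0.4598 in → use 1/2 in.

w = 1/2 in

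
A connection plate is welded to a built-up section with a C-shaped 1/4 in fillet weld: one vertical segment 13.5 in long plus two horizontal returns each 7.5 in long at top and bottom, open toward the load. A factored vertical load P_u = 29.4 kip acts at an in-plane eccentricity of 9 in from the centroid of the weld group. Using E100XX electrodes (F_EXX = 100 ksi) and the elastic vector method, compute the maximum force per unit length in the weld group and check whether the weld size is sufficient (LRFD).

Total weld length L_w = 28.5 in. Treat welds as unit-width lines.
Centroid: x̄ = 2×7.5×3.75 / 28.5 = 1.974 in from the vertical weld.
Polar moment about centroid: J = I_x + I_y = [13.5³/12 + 2×7.5×6.75²] + [13.5×1.974² + 2(7.5³/12 + 7.5×1.776²)] = 1059 in³.
Direct shear f_v = P/L_w = 29.4 / 28.5 = 1.032 kip/in (vertical).
Torsion M = P·e = 29.4 × 9 = 264.6 kip·in.
Critical point at (x, y) = (5.526, 6.75) from centroid. f_tx = M·y/J = 1.687 kip/in; f_ty = M·x/J = 1.381 kip/in.
Resultant f_max = √[f_tx² + (f_v + f_ty)²] = √[1.687² + (1.032 + 1.381)²] = 2.944 kip/in.
Capacity per unit length: φr_n = 0.75 × 0.6 × 100 × (0.707 × 0.25) = 7.954 kip/in.
2.944 ≤ 7.954 → adequate.

f_max ≈ 2.94 kip/in; adequate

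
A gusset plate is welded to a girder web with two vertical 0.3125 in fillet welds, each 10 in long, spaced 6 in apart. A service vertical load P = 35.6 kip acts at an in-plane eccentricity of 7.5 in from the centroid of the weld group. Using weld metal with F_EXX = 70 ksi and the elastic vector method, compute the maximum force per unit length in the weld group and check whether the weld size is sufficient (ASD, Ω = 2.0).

Total weld length L_w = 20 in. Treat welds as unit-width lines.
Polar moment about centroid: J = 2[d³/12 + d(b/2)²] = 2[10³/12 + 10×3²] = 346.7 in³.
Direct shear f_v = P/L_w = 35.6 / 20 = 1.78 kip/in (vertical).
Torsion M = P·e = 35.6 × 7.5 = 267 kip·in.
Critical point at (x, y) = (3, 5) from centroid. f_tx = M·y/J = 3.851 kip/in; f_ty = M·x/J = 2.311 kip/in.
Resultant f_max = √[f_tx² + (f_v + f_ty)²] = √[3.851² + (1.78 + 2.311)²] = 5.618 kip/in.
Capacity per unit length: r_n/Ω = (1/2.0) × 0.6 × 70 × (0.707 × 0.3125) = 4.64 kip/in.
5.618 > 4.64 → NOT adequate.

f_max ≈ 5.62 kip/in; NOT adequate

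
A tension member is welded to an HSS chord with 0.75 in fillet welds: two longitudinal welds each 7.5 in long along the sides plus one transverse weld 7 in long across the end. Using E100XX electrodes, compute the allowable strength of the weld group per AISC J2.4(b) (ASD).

R_n/Ω ≈ 370 kips

E100XX → F_EXX = 100 ksi.
t_e = 0.707 × 0.75 = 0.5302 in.
R_nwl = 0.6 × 100 × 0.5302 × 15 = 477.2 kips (longitudinal, 2 welds).
R_nwt = 0.6 × 100 × 0.5302 × 7 = 222.7 kips (transverse, base value).
(i) R_nwl + R_nwt = 699.9 kips; (ii) 0.85 R_nwl + 1.5 R_nwt = 739.7 kips.
R_n = max = 739.7 kips [governs: (ii)]; R_n/Ω = 369.8 kips.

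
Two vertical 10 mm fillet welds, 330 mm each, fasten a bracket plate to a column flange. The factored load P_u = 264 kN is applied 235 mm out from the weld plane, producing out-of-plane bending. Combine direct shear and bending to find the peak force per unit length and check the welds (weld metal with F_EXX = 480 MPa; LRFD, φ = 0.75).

L_w = 2 × 330 = 660 mm; section modulus (unit throat) S = 2 × L²/6 = 36300 mm².
Direct shear f_v = P/L_w = 264×10³/660 = 400 N/mm.
Moment M = P × e = 264×10³ × 235 = 62040000 N·mm; bending f_b = M/S = 1709 N/mm.
f_max = √(f_v² + f_b²) = √(400² + 1709²) = 1755 N/mm.
φr_n = 0.75 × 0.6 × 480 × (0.707 × 10) = 1527 N/mm → NOT adequate.

f_max ≈ 1760 N/mm; NOT adequate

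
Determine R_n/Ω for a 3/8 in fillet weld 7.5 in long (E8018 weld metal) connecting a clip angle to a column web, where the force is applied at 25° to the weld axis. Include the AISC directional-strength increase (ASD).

E80XX → F_EXX = 80 ksi.
t_e = 0.707 × 0.375 = 0.2651 in; A_we = 0.2651 × 7.5 = 1.988 in².
Directional factor: 1.0 + 0.5 sin^1.5(25°) = 1.137.
F_nw = 0.6 × 80 × 1.137 = 54.59 ksi.
R_n/Ω = (54.59 × 1.988) / 2.0 = 54.28 kip.

R_n/Ω ≈ 54.3 kip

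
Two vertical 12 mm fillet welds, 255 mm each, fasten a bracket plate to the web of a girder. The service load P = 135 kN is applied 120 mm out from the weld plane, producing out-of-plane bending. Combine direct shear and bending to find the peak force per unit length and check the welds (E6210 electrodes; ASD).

E62XX → F_EXX = 620 MPa.
L_w = 2 × 255 = 510 mm; section modulus (unit throat) S = 2 × L²/6 = 21680 mm².
Direct shear f_v = P/L_w = 135×10³/510 = 264.7 N/mm.
Moment M = P × e = 135×10³ × 120 = 16200000 N·mm; bending f_b = M/S = 747.4 N/mm.
f_max = √(f_v² + f_b²) = √(264.7² + 747.4²) = 792.9 N/mm.
r_n/Ω = (1/2.0) × 0.6 × 620 × (0.707 × 12) = 1578 N/mm → adequate.

f_max ≈ 793 N/mm; adequate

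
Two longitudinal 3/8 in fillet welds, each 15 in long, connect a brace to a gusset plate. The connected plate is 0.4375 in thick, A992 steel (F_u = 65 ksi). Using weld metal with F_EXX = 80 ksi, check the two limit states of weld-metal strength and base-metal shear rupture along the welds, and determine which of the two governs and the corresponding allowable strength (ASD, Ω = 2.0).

R_n/Ω ≈ 191 kip (weld metal governs)

t_e = 0.707 × 0.375 = 0.2651 in; L = 30 in.
Weld metal: R_n/Ω = (1/2.0) × 0.6 × 80 × 0.2651 × 30 = 190.9 kip.
Base metal (shear rupture): R_n/Ω = (1/2.0) × 0.6 × 65 × 0.4375 × 30 = 255.9 kip.
Governing: weld metal.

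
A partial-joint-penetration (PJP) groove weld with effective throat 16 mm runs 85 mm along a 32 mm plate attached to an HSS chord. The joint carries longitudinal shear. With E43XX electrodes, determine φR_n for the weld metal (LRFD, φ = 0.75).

E43XX → F_EXX = 430 MPa.
Effective throat (given) t_e = 16 mm.
A_we = 16 × 85 = 1360 mm².
F_nw = 0.6 F_EXX = 258 MPa.
φR_n = 0.75 × 258 × 1360 × 10⁻³ = 263.2 kN.

φR_n ≈ 263 kN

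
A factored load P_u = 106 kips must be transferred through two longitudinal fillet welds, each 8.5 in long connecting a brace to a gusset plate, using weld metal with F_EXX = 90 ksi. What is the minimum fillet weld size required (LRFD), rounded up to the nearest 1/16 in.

Total weld length L = 17 in.
Required throat t_e = P_u / (φ × 0.6 F_EXX × L) = 106 / (0.75 × 0.6 × 90 × 17) = 0.154 in.
Required leg w = t_e / 0.707 = 0.2178 in → use 1/4 in.

w = 1/4 in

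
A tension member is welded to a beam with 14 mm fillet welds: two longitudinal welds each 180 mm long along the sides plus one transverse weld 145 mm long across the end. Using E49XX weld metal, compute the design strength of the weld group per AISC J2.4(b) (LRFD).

φR_n ≈ 1140 kN

E49XX → F_EXX = 490 MPa.
t_e = 0.707 × 14 = 9.898 mm.
R_nwl = 0.6 × 490 × 9.898 × 360 × 10⁻³ = 1048 kN (longitudinal, 2 welds).
R_nwt = 0.6 × 490 × 9.898 × 145 × 10⁻³ = 422 kN (transverse, base value).
(i) R_nwl + R_nwt = 1470 kN; (ii) 0.85 R_nwl + 1.5 R_nwt = 1523 kN.
R_n = max = 1523 kN [governs: (ii)]; φR_n = 1143 kN.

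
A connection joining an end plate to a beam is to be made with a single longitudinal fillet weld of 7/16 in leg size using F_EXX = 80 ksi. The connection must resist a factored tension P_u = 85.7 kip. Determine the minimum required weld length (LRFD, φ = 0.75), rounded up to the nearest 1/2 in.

Throat t_e = 0.707 × 0.4375 = 0.3093 in.
φr_n = 0.75 × 0.6 × 80 × 0.3093 = 11.14 kip/in.
L_req = P_u / φr_n = 85.7 / 11.14 = 7.696 in total.
Round up → use L = 8 in.

L = 8 in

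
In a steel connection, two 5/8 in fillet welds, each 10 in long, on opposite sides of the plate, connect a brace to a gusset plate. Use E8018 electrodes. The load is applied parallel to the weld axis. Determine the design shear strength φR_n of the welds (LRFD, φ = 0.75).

E80XX → F_EXX = 80 ksi.
Effective throat t_e = 0.707 × 0.625 = 0.4419 in.
Total length L = 20 in; A_we = 0.4419 × 20 = 8.837 in².
F_nw = 0.6 F_EXX = 0.6 × 80 = 48 ksi.
φR_n = 0.75 × 48 × 8.837 = 318.1 kip.

φR_n ≈ 318 kip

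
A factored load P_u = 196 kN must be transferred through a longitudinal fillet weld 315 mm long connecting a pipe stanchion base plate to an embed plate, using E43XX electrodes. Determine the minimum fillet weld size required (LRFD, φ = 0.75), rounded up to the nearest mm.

w = 5 mm

E43XX → F_EXX = 430 MPa.
Total weld length L = 315 mm.
Required throat t_e = P_u / (φ × 0.6 F_EXX × L) = 196 / (0.75 × 0.6 × 430 × 315 × 10⁻³) = 3.216 mm.
Required leg w = t_e / 0.707 = 4.548 mm → use 5 mm.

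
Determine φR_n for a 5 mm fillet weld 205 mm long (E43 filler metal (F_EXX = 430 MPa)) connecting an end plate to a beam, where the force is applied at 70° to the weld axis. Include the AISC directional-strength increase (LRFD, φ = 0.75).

φR_n ≈ 204 kN

t_e = 0.707 × 5 = 3.535 mm; A_we = 3.535 × 205 = 724.7 mm².
Directional factor: 1.0 + 0.5 sin^1.5(70°) = 1.455.
F_nw = 0.6 × 430 × 1.455 = 375.5 MPa.
φR_n = 0.75 × 375.5 × 724.7 × 10⁻³ = 204.1 kN.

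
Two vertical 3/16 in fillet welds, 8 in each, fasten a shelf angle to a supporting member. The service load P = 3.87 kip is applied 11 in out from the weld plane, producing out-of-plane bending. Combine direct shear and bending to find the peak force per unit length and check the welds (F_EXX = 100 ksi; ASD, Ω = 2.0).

f_max ≈ 2.01 kip/in; adequate

L_w = 2 × 8 = 16 in; section modulus (unit throat) S = 2 × L²/6 = 21.33 in².
Direct shear f_v = P/L_w = 3.87/16 = 0.2419 kip/in.
Moment M = P × e = 3.87 × 11 = 42.57 kip·in; bending f_b = M/S = 1.995 kip/in.
f_max = √(f_v² + f_b²) = √(0.2419² + 1.995²) = 2.01 kip/in.
r_n/Ω = (1/2.0) × 0.6 × 100 × (0.707 × 0.1875) = 3.977 kip/in → adequate.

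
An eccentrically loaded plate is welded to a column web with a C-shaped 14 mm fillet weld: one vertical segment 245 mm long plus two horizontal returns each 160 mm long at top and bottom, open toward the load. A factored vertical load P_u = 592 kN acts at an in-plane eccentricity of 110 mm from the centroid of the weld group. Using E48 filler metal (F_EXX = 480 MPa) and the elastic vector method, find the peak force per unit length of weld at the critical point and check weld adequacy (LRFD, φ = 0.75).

Total weld length L_w = 565 mm. Treat welds as unit-width lines.
Centroid: x̄ = 2×160×80 / 565 = 45.31 mm from the vertical weld.
Polar moment about centroid: J = I_x + I_y = [245³/12 + 2×160×122.5²] + [245×45.31² + 2(160³/12 + 160×34.69²)] = 7598000 mm³.
Direct shear f_v = P/L_w = 592×10³ / 565 = 1048 N/mm (vertical).
Torsion M = P·e = 592×10³ × 110 = 65120000 N·mm.
Critical point at (x, y) = (114.7, 122.5) from centroid. f_tx = M·y/J = 1050 N/mm; f_ty = M·x/J = 982.9 N/mm.
Resultant f_max = √[f_tx² + (f_v + f_ty)²] = √[1050² + (1048 + 982.9)²] = 2286 N/mm.
Capacity per unit length: φr_n = 0.75 × 0.6 × 480 × (0.707 × 14) = 2138 N/mm.
2286 > 2138 → NOT adequate.

f_max ≈ 2290 N/mm; NOT adequate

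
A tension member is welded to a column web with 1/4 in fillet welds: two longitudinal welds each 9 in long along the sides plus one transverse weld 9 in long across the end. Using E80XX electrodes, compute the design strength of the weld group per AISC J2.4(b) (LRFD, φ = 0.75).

E80XX → F_EXX = 80 ksi.
t_e = 0.707 × 0.25 = 0.1767 in.
R_nwl = 0.6 × 80 × 0.1767 × 18 = 152.7 kip (longitudinal, 2 welds).
R_nwt = 0.6 × 80 × 0.1767 × 9 = 76.36 kip (transverse, base value).
(i) R_nwl + R_nwt = 229.1 kip; (ii) 0.85 R_nwl + 1.5 R_nwt = 244.3 kip.
R_n = max = 244.3 kip [governs: (ii)]; φR_n = 183.3 kip.

φR_n ≈ 183 kip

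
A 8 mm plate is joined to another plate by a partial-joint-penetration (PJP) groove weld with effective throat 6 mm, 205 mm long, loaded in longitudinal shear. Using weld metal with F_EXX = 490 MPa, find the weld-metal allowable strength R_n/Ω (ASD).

Effective throat (given) t_e = 6 mm.
A_we = 6 × 205 = 1230 mm².
F_nw = 0.6 F_EXX = 294 MPa.
R_n/Ω = (294 × 1230) / 2.0 × 10⁻³ = 180.8 kN.

R_n/Ω ≈ 181 kN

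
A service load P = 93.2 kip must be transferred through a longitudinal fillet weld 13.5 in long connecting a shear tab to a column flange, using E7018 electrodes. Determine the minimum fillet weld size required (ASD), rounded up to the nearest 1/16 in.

E70XX → F_EXX = 70 ksi.
Total weld length L = 13.5 in.
Required throat t_e = P × Ω / (0.6 F_EXX × L) = 93.2 × 2.0 / (0.6 × 70 × 13.5) = 0.3287 in.
Required leg w = t_e / 0.707 = 0.465 in → use 1/2 in.

w = 1/2 in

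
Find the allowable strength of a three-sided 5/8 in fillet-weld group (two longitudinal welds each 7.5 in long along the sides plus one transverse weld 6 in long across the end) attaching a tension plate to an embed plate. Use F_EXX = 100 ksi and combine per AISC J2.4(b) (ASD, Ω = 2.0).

R_n/Ω ≈ 288 kip

t_e = 0.707 × 0.625 = 0.4419 in.
R_nwl = 0.6 × 100 × 0.4419 × 15 = 397.7 kip (longitudinal, 2 welds).
R_nwt = 0.6 × 100 × 0.4419 × 6 = 159.1 kip (transverse, base value).
(i) R_nwl + R_nwt = 556.8 kip; (ii) 0.85 R_nwl + 1.5 R_nwt = 576.6 kip.
R_n = max = 576.6 kip [governs: (ii)]; R_n/Ω = 288.3 kip.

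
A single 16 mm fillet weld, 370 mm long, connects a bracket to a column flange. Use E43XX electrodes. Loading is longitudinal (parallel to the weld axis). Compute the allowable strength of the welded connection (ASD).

R_n/Ω ≈ 540 kN

E43XX → F_EXX = 430 MPa.
Effective throat t_e = 0.707 × 16 = 11.31 mm.
Total length L = 370 mm; A_we = 11.31 × 370 = 4185 mm².
F_nw = 0.6 F_EXX = 0.6 × 430 = 258 MPa.
R_n = 258 × 4185 × 10⁻³ = 1080 kN; R_n/Ω = 1080/2.0 = 539.9 kN.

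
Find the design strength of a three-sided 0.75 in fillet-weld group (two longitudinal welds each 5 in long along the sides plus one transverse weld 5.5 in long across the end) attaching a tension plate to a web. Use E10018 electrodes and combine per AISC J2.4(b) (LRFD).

φR_n ≈ 400 kip

E100XX → F_EXX = 100 ksi.
t_e = 0.707 × 0.75 = 0.5302 in.
R_nwl = 0.6 × 100 × 0.5302 × 10 = 318.2 kip (longitudinal, 2 welds).
R_nwt = 0.6 × 100 × 0.5302 × 5.5 = 175 kip (transverse, base value).
(i) R_nwl + R_nwt = 493.1 kip; (ii) 0.85 R_nwl + 1.5 R_nwt = 532.9 kip.
R_n = max = 532.9 kip [governs: (ii)]; φR_n = 399.7 kip.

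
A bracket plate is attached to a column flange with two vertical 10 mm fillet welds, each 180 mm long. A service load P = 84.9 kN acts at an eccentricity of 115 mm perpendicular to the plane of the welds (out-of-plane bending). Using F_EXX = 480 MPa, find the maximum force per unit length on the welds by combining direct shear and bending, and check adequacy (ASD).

L_w = 2 × 180 = 360 mm; section modulus (unit throat) S = 2 × L²/6 = 10800 mm².
Direct shear f_v = P/L_w = 84.9×10³/360 = 235.8 N/mm.
Moment M = P × e = 84.9×10³ × 115 = 9763500 N·mm; bending f_b = M/S = 904 N/mm.
f_max = √(f_v² + f_b²) = √(235.8² + 904²) = 934.3 N/mm.
r_n/Ω = (1/2.0) × 0.6 × 480 × (0.707 × 10) = 1018 N/mm → adequate.

f_max ≈ 934 N/mm; adequate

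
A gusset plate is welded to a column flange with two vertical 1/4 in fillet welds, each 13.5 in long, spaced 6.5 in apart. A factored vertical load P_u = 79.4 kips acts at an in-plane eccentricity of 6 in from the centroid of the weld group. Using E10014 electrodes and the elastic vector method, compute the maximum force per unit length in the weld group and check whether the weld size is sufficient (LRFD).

E100XX → F_EXX = 100 ksi.
Total weld length L_w = 27 in. Treat welds as unit-width lines.
Polar moment about centroid: J = 2[d³/12 + d(b/2)²] = 2[13.5³/12 + 13.5×3.25²] = 695.2 in³.
Direct shear f_v = P/L_w = 79.4 / 27 = 2.941 kip/in (vertical).
Torsion M = P·e = 79.4 × 6 = 476.4 kip·in.
Critical point at (x, y) = (3.25, 6.75) from centroid. f_tx = M·y/J = 4.625 kip/in; f_ty = M·x/J = 2.227 kip/in.
Resultant f_max = √[f_tx² + (f_v + f_ty)²] = √[4.625² + (2.941 + 2.227)²] = 6.935 kip/in.
Capacity per unit length: φr_n = 0.75 × 0.6 × 100 × (0.707 × 0.25) = 7.954 kip/in.
6.935 ≤ 7.954 → adequate.

f_max ≈ 6.94 kip/in; adequate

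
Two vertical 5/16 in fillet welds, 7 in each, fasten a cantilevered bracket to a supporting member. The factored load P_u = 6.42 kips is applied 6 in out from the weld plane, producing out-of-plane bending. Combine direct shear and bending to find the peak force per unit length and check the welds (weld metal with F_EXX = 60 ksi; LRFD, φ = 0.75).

f_max ≈ 2.4 kip/in; adequate

L_w = 2 × 7 = 14 in; section modulus (unit throat) S = 2 × L²/6 = 16.33 in².
Direct shear f_v = P/L_w = 6.42/14 = 0.4586 kip/in.
Moment M = P × e = 6.42 × 6 = 38.52 kip·in; bending f_b = M/S = 2.358 kip/in.
f_max = √(f_v² + f_b²) = √(0.4586² + 2.358²) = 2.403 kip/in.
φr_n = 0.75 × 0.6 × 60 × (0.707 × 0.3125) = 5.965 kip/in → adequate.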